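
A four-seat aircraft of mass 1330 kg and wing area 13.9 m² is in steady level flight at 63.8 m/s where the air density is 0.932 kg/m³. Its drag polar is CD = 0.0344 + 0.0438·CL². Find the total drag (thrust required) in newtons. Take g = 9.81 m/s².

D = 1190 N

Weight W = mg = 1330 × 9.81 = 13047 N; in level flight L = W.
q = ½ρv² = ½ × 0.932 × 63.8² = 1897 Pa.
CL = 2W/(ρv²S) = 2×13047/(0.932×63.8²×13.9) = 0.4949.
CD = 0.0344 + 0.0438 × 0.4949² = 0.04513.
D = q·S·CD = 1897 × 13.9 × 0.04513 = 1190 N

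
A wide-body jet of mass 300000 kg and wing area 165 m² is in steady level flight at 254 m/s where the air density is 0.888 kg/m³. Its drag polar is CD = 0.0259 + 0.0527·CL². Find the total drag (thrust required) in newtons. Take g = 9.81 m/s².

In steady level flight, lift balances weight: W = mg = 300000 × 9.81 = 2.943×10^6 N.
q = ½ρv² = ½ × 0.888 × 254² = 28650 Pa.
CL = W/(q·S) = 2.943×10^6 / (28650 × 165) = 0.6227.
CD = 0.0259 + 0.0527 × 0.6227² = 0.04633.
D = q·S·CD = 28650 × 165 × 0.04633 = 2.19×10^5 N

D = 2.19×10^5 N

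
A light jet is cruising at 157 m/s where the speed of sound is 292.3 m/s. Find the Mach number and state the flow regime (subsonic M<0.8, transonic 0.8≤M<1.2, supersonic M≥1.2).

M = 0.537 (subsonic)

M = v/a = 157 / 292.3 = 0.537
M = 0.537 → subsonic.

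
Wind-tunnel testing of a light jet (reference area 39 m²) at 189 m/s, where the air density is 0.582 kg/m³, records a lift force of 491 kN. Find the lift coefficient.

CL = 1.21

From L = ½ρv²S·CL, rearranging gives CL = 2L/(ρv²S).
CL = 2 × 4.91×10^5 / (0.582 × 189² × 39) = 1.21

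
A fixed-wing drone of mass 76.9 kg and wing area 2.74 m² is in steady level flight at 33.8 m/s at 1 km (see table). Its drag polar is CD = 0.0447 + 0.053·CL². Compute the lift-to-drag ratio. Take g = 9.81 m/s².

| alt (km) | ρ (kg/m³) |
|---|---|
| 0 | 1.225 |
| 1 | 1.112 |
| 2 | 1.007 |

L/D = 7.93

At 1 km, from the table: ρ = 1.112 kg/m³.
In steady level flight, lift balances weight: W = mg = 76.9 × 9.81 = 754.39 N.
q = ½ρv² = ½ × 1.112 × 33.8² = 635.2 Pa.
Required CL = L/(qS) = 754.39/(635.2·2.74) = 0.4334.
CD = 0.0447 + 0.053 × 0.4334² = 0.05466.
L/D = CL/CD = 0.4334 / 0.05466 = 7.93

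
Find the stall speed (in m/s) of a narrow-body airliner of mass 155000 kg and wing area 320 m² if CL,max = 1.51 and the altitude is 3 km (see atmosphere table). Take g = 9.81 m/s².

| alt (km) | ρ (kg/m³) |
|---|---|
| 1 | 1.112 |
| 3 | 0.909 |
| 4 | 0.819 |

V_stall = 83.2 m/s

At 3 km, from the table: ρ = 0.909 kg/m³.
At stall, lift equals weight: L = W = m·g = 155000 × 9.81 = 1.521×10^6 N.
V_stall = √(2W/(ρ·S·CL,max)) = √(2 × 1.521×10^6 / (0.909 × 320 × 1.51))
V_stall = √6924 = 83.2 m/s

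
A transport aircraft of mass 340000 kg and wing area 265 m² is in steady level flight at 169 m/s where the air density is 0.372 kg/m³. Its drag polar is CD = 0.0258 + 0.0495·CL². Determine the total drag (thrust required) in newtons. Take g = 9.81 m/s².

Level flight ⇒ L = W = m·g = 340000 × 9.81 = 3.3354×10^6 N.
Dynamic pressure q = 0.5 × 0.372 × 169² = 5312 Pa.
Required CL = L/(qS) = 3.3354×10^6/(5312·265) = 2.369.
CD = 0.0258 + 0.0495 × 2.369² = 0.3037.
D = q·S·CD = 5312 × 265 × 0.3037 = 4.275×10^5 N

D = 4.27×10^5 N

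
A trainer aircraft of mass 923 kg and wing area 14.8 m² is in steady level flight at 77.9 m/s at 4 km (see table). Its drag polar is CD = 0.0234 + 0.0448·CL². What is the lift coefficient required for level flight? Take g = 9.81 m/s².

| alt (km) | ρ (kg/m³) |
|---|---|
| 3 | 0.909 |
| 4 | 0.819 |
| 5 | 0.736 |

CL = 0.246

At 4 km, from the table: ρ = 0.819 kg/m³.
Weight W = mg = 923 × 9.81 = 9054.6 N; in level flight L = W.
q = ½ρv² = ½ × 0.819 × 77.9² = 2485 Pa.
CL = W/(q·S) = 9054.6 / (2485 × 14.8) = 0.2462.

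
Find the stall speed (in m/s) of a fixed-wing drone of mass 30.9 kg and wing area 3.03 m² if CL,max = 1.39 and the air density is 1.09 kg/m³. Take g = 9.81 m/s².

V_stall = 11.5 m/s

At stall, lift equals weight: L = W = m·g = 30.9 × 9.81 = 303.1 N.
V_stall = √(2W/(ρ·S·CL,max)) = √(2 × 303.1 / (1.09 × 3.03 × 1.39))
V_stall = √132.1 = 11.5 m/s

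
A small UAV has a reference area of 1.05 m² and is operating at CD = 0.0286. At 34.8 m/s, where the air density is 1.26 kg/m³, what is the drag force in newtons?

Dynamic pressure q = ½ρv² = ½ × 1.26 × 34.8² = 763 Pa.
D = q·S·CD = 763 × 1.05 × 0.0286 = 22.9 N

D = 22.9 N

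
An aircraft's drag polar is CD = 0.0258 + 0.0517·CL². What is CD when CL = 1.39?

CD = 0.0258 + 0.0517 × 1.39² = 0.0258 + 0.09989 = 0.126

CD = 0.126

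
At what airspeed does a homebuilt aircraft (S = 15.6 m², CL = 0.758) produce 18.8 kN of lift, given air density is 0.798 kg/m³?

v = 63.1 m/s

L = ½ρv²S·CL ⇒ v = √(2L/(ρ·S·CL))
v = √(2 × 18800 / (0.798 × 15.6 × 0.758)) = √3985 = 63.1 m/s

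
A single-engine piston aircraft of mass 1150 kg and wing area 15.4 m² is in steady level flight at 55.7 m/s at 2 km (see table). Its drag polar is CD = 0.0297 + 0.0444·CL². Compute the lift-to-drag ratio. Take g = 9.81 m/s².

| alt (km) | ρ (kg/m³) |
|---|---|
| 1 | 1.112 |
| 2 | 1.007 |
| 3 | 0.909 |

At 2 km, from the table: ρ = 1.007 kg/m³.
In steady level flight, lift balances weight: W = mg = 1150 × 9.81 = 11282 N.
Dynamic pressure q = 0.5 × 1.007 × 55.7² = 1562 Pa.
Required CL = L/(qS) = 11282/(1562·15.4) = 0.469.
CD = 0.0297 + 0.0444 × 0.469² = 0.03946.
L/D = CL/CD = 0.469 / 0.03946 = 11.9

L/D = 11.9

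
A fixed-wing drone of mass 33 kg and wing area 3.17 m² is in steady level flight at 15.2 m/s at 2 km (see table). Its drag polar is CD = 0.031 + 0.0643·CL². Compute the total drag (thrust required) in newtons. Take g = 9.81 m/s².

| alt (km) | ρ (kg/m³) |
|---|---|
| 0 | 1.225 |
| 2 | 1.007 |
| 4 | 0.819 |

At 2 km, from the table: ρ = 1.007 kg/m³.
Weight W = mg = 33 × 9.81 = 323.73 N; in level flight L = W.
q = ½ρv² = ½ × 1.007 × 15.2² = 116.3 Pa.
Required CL = L/(qS) = 323.73/(116.3·3.17) = 0.8779.
CD = 0.031 + 0.0643 × 0.8779² = 0.08055.
D = q·S·CD = 116.3 × 3.17 × 0.08055 = 29.71 N

D = 29.7 N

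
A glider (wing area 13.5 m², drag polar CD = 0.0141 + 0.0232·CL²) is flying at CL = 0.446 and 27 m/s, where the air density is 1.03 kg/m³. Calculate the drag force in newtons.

D = 94.9 N

CD = 0.0141 + 0.0232 × 0.446² = 0.01871
D = ½ρv²S·CD = ½ × 1.03 × 27² × 13.5 × 0.01871 = 94.9 N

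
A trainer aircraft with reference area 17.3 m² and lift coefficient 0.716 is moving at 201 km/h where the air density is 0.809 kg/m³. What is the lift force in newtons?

Convert speed: v = 201 km/h ÷ 3.6 = 55.83 m/s.
L = ½ρv²S·CL = ½ × 0.809 × 55.83² × 17.3 × 0.716 = 15600 N ≈ 15.6 kN

L = 15600 N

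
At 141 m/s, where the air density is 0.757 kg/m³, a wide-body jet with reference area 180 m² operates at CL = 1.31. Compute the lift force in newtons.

Dynamic pressure q = ½ρv² = ½ × 0.757 × 141² = 7525 Pa.
L = q·S·CL = 7525 × 180 × 1.31 = 1.77×10^6 N ≈ 1770 kN

L = 1.77×10^6 N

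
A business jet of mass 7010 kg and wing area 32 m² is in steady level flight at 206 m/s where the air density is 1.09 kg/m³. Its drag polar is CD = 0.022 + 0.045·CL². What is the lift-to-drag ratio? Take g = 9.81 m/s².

Level flight ⇒ L = W = m·g = 7010 × 9.81 = 68768 N.
q = ½ρv² = ½ × 1.09 × 206² = 23130 Pa.
CL = 2W/(ρv²S) = 2×68768/(1.09×206²×32) = 0.09292.
CD = 0.022 + 0.045 × 0.09292² = 0.02239.
L/D = CL/CD = 0.09292 / 0.02239 = 4.15

L/D = 4.15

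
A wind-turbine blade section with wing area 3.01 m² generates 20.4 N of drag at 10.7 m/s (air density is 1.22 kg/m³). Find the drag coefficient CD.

From D = ½ρv²S·CD, rearranging gives CD = 2D/(ρv²S).
CD = 2 × 20.4 / (1.22 × 10.7² × 3.01) = 0.097

CD = 0.097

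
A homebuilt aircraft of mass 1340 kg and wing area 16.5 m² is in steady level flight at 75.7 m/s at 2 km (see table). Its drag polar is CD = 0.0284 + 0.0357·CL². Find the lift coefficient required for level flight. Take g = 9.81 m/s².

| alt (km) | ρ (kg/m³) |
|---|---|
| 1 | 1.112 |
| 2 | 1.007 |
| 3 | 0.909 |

At 2 km, from the table: ρ = 1.007 kg/m³.
In steady level flight, lift balances weight: W = mg = 1340 × 9.81 = 13145 N.
Dynamic pressure q = 0.5 × 1.007 × 75.7² = 2885 Pa.
CL = W/(q·S) = 13145 / (2885 × 16.5) = 0.2761.

CL = 0.276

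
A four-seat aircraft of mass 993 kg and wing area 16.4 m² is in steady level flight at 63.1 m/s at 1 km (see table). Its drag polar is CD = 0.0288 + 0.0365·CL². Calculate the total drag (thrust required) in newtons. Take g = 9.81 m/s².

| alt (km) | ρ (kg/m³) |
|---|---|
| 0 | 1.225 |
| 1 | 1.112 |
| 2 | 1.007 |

At 1 km, from the table: ρ = 1.112 kg/m³.
Level flight ⇒ L = W = m·g = 993 × 9.81 = 9741.3 N.
q = ½ρv² = ½ × 1.112 × 63.1² = 2214 Pa.
Required CL = L/(qS) = 9741.3/(2214·16.4) = 0.2683.
CD = 0.0288 + 0.0365 × 0.2683² = 0.03143.
D = q·S·CD = 2214 × 16.4 × 0.03143 = 1141 N

D = 1140 N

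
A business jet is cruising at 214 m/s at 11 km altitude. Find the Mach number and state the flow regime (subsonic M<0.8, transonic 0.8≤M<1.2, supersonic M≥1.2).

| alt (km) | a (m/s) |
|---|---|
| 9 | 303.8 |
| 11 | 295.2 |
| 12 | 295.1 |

M = 0.725 (subsonic)

At 11 km, from the table: a = 295.2 m/s.
M = v/a = 214 / 295.2 = 0.725
M = 0.725 → subsonic.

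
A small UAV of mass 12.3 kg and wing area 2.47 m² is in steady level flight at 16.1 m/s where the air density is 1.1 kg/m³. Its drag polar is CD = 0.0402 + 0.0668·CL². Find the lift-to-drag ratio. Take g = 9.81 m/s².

L/D = 7.13

In steady level flight, lift balances weight: W = mg = 12.3 × 9.81 = 120.66 N.
Dynamic pressure q = 0.5 × 1.1 × 16.1² = 142.6 Pa.
CL = W/(q·S) = 120.66 / (142.6 × 2.47) = 0.3427.
CD = 0.0402 + 0.0668 × 0.3427² = 0.04804.
L/D = CL/CD = 0.3427 / 0.04804 = 7.13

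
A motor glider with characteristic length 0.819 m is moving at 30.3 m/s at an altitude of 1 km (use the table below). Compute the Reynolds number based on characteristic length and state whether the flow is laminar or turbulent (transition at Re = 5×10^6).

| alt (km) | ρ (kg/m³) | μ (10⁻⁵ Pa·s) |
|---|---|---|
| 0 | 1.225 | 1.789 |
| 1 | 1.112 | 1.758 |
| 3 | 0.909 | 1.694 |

At 1 km, from the table: ρ = 1.112 kg/m³, μ = 1.758×10⁻⁵ Pa·s.
Re = ρ·v·c/μ = 1.112 × 30.3 × 0.819 / (1.758×10⁻⁵) = 1.57×10^6
Since 1.57×10^6 < 5×10^6, the flow is laminar.

Re = 1.57×10^6 (laminar)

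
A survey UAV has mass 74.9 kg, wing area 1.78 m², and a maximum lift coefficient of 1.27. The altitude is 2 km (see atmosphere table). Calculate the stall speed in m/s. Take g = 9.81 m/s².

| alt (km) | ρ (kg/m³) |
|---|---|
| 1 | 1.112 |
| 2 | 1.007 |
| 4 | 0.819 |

At 2 km, from the table: ρ = 1.007 kg/m³.
Stall occurs when L = W at CL,max. W = mg = 74.9 × 9.81 = 734.8 N.
From L = ½ρV²S·CL,max = W: V_stall = √(2W/(ρSCL,max)) = √(2·734.8/(1.007·1.78·1.27))
V_stall = √645.5 = 25.4 m/s

V_stall = 25.4 m/s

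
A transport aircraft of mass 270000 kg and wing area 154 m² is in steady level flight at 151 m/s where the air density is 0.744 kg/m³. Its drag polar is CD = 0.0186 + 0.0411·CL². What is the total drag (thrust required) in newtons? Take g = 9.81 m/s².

D = 2.45×10^5 N

In steady level flight, lift balances weight: W = mg = 270000 × 9.81 = 2.6487×10^6 N.
Dynamic pressure q = 0.5 × 0.744 × 151² = 8482 Pa.
CL = 2W/(ρv²S) = 2×2.6487×10^6/(0.744×151²×154) = 2.028.
CD = 0.0186 + 0.0411 × 2.028² = 0.1876.
D = q·S·CD = 8482 × 154 × 0.1876 = 2.45×10^5 N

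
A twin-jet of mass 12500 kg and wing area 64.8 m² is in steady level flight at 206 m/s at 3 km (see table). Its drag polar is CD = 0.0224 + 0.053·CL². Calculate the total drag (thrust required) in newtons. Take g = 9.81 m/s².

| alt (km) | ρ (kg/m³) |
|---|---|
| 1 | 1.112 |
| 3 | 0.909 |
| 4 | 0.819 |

At 3 km, from the table: ρ = 0.909 kg/m³.
In steady level flight, lift balances weight: W = mg = 12500 × 9.81 = 1.2262×10^5 N.
q = ½ρv² = ½ × 0.909 × 206² = 19290 Pa.
CL = 2W/(ρv²S) = 2×1.2262×10^5/(0.909×206²×64.8) = 0.09812.
CD = 0.0224 + 0.053 × 0.09812² = 0.02291.
D = q·S·CD = 19290 × 64.8 × 0.02291 = 28630 N

D = 28600 N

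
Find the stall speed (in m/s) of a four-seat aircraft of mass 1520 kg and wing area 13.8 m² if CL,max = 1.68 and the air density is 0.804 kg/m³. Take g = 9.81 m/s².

At stall, lift equals weight: L = W = m·g = 1520 × 9.81 = 14910 N.
V_stall = √(2W/(ρ·S·CL,max)) = √(2 × 14910 / (0.804 × 13.8 × 1.68))
V_stall = √1600 = 40 m/s

V_stall = 40 m/s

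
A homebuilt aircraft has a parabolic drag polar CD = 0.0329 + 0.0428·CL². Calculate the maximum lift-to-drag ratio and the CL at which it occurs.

(L/D)max = 13.3, at CL = 0.877

For CD = CD0 + K·CL², (L/D)max occurs at CL* = √(CD0/K) and equals 1/(2√(K·CD0)).
(L/D)max = 1/(2√(0.0428 × 0.0329)) = 1/(2 × 0.03752) = 13.3
CL* = √(0.0329/0.0428) = 0.877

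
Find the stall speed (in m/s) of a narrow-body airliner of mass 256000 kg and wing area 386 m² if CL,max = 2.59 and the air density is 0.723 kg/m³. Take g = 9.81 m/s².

Weight W = mg = 256000 × 9.81 = 2.511×10^6 N.
From L = ½ρV²S·CL,max = W: V_stall = √(2W/(ρSCL,max)) = √(2·2.511×10^6/(0.723·386·2.59))
V_stall = √6949 = 83.4 m/s

V_stall = 83.4 m/s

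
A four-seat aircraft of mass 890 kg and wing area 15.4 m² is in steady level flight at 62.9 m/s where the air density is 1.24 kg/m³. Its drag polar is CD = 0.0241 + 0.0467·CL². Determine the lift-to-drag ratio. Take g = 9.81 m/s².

In steady level flight, lift balances weight: W = mg = 890 × 9.81 = 8730.9 N.
q = ½ρv² = ½ × 1.24 × 62.9² = 2453 Pa.
CL = W/(q·S) = 8730.9 / (2453 × 15.4) = 0.2311.
CD = 0.0241 + 0.0467 × 0.2311² = 0.02659.
L/D = CL/CD = 0.2311 / 0.02659 = 8.69

L/D = 8.69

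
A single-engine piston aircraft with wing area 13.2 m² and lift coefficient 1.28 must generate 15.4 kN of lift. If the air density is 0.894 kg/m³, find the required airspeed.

v = 45.2 m/s

L = ½ρv²S·CL ⇒ v = √(2L/(ρ·S·CL))
v = √(2 × 15400 / (0.894 × 13.2 × 1.28)) = √2039 = 45.2 m/s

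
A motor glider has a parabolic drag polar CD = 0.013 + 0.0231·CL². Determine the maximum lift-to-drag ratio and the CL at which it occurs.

(L/D)max = 28.9, at CL = 0.75

For CD = CD0 + K·CL², (L/D)max occurs at CL* = √(CD0/K) and equals 1/(2√(K·CD0)).
(L/D)max = 1/(2√(0.0231 × 0.013)) = 1/(2 × 0.01733) = 28.9
CL* = √(0.013/0.0231) = 0.75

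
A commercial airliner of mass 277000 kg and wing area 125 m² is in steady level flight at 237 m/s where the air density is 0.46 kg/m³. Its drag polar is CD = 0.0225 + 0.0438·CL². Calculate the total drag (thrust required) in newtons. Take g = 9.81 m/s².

D = 2.37×10^5 N

Level flight ⇒ L = W = m·g = 277000 × 9.81 = 2.7174×10^6 N.
q = ½ρv² = ½ × 0.46 × 237² = 12920 Pa.
Required CL = L/(qS) = 2.7174×10^6/(12920·125) = 1.683.
CD = 0.0225 + 0.0438 × 1.683² = 0.1465.
D = q·S·CD = 12920 × 125 × 0.1465 = 2.366×10^5 N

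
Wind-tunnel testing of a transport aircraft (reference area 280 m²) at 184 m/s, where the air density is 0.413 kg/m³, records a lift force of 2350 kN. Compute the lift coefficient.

From L = ½ρv²S·CL, rearranging gives CL = 2L/(ρv²S).
CL = 2 × 2.35×10^6 / (0.413 × 184² × 280) = 1.2

CL = 1.2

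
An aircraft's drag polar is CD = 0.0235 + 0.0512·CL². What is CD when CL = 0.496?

CD = 0.0361

CD = 0.0235 + 0.0512 × 0.496² = 0.0235 + 0.0126 = 0.0361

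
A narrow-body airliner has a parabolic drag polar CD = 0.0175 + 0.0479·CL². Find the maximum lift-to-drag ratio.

(L/D)max = 17.3

For CD = CD0 + K·CL², (L/D)max occurs at CL* = √(CD0/K) and equals 1/(2√(K·CD0)).
(L/D)max = 1/(2√(0.0479 × 0.0175)) = 1/(2 × 0.02895) = 17.3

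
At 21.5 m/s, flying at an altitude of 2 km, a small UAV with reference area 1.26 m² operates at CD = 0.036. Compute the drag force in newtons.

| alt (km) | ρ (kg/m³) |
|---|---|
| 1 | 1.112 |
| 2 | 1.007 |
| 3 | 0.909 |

D = 10.6 N

At 2 km, from the table: ρ = 1.007 kg/m³.
D = ½ρv²S·CD = ½ × 1.007 × 21.5² × 1.26 × 0.036 = 10.6 N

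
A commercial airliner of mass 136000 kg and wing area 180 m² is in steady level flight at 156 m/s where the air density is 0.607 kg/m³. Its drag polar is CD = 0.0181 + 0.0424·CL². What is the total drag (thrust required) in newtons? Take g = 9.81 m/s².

Level flight ⇒ L = W = m·g = 136000 × 9.81 = 1.3342×10^6 N.
q = ½ρv² = ½ × 0.607 × 156² = 7386 Pa.
CL = 2W/(ρv²S) = 2×1.3342×10^6/(0.607×156²×180) = 1.004.
CD = 0.0181 + 0.0424 × 1.004² = 0.0608.
D = q·S·CD = 7386 × 180 × 0.0608 = 80830 N

D = 80800 N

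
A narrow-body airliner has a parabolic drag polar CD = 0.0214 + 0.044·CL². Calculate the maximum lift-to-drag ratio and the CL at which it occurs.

(L/D)max = 16.3, at CL = 0.697

For CD = CD0 + K·CL², (L/D)max occurs at CL* = √(CD0/K) and equals 1/(2√(K·CD0)).
(L/D)max = 1/(2√(0.044 × 0.0214)) = 1/(2 × 0.03069) = 16.3
CL* = √(0.0214/0.044) = 0.697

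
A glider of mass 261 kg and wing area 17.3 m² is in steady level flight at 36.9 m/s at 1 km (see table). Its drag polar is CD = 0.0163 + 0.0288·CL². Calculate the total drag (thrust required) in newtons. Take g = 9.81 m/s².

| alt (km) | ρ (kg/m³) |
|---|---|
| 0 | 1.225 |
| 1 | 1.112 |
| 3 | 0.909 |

D = 228 N

At 1 km, from the table: ρ = 1.112 kg/m³.
Weight W = mg = 261 × 9.81 = 2560.4 N; in level flight L = W.
Dynamic pressure q = 0.5 × 1.112 × 36.9² = 757.1 Pa.
Required CL = L/(qS) = 2560.4/(757.1·17.3) = 0.1955.
CD = 0.0163 + 0.0288 × 0.1955² = 0.0174.
D = q·S·CD = 757.1 × 17.3 × 0.0174 = 227.9 N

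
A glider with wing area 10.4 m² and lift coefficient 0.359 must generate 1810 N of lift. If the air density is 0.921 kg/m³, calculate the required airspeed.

L = ½ρv²S·CL ⇒ v = √(2L/(ρ·S·CL))
v = √(2 × 1810 / (0.921 × 10.4 × 0.359)) = √1053 = 32.4 m/s

v = 32.4 m/s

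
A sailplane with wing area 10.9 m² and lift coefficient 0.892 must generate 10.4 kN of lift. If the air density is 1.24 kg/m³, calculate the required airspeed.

v = 41.5 m/s

L = ½ρv²S·CL ⇒ v = √(2L/(ρ·S·CL))
v = √(2 × 10400 / (1.24 × 10.9 × 0.892)) = √1725 = 41.5 m/s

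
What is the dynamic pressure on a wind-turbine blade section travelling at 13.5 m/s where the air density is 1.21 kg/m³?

q = 110 Pa

q = ½ρv² = ½ × 1.21 × 13.5² = 110 Pa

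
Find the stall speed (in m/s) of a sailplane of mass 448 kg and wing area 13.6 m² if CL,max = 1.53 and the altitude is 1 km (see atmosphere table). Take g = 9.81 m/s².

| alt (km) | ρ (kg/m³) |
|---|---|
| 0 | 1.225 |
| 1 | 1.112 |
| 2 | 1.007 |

V_stall = 19.5 m/s

At 1 km, from the table: ρ = 1.112 kg/m³.
At stall, lift equals weight: L = W = m·g = 448 × 9.81 = 4395 N.
V_stall = √(2W/(ρ·S·CL,max)) = √(2 × 4395 / (1.112 × 13.6 × 1.53))
V_stall = √379.9 = 19.5 m/s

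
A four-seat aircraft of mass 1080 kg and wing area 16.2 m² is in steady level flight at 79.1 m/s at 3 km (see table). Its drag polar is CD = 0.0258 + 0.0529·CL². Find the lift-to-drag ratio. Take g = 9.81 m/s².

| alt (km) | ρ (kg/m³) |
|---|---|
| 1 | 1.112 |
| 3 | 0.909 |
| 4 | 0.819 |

L/D = 8.04

At 3 km, from the table: ρ = 0.909 kg/m³.
Level flight ⇒ L = W = m·g = 1080 × 9.81 = 10595 N.
q = ½ρv² = ½ × 0.909 × 79.1² = 2844 Pa.
Required CL = L/(qS) = 10595/(2844·16.2) = 0.23.
CD = 0.0258 + 0.0529 × 0.23² = 0.0286.
L/D = CL/CD = 0.23 / 0.0286 = 8.04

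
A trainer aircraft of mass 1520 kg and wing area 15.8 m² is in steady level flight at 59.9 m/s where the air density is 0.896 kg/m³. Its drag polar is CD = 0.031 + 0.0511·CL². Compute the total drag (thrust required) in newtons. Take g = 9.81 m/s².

D = 1230 N

Level flight ⇒ L = W = m·g = 1520 × 9.81 = 14911 N.
q = ½ρv² = ½ × 0.896 × 59.9² = 1607 Pa.
CL = W/(q·S) = 14911 / (1607 × 15.8) = 0.5871.
CD = 0.031 + 0.0511 × 0.5871² = 0.04861.
D = q·S·CD = 1607 × 15.8 × 0.04861 = 1235 N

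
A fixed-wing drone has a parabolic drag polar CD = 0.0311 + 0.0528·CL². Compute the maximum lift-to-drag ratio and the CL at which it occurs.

For CD = CD0 + K·CL², (L/D)max occurs at CL* = √(CD0/K) and equals 1/(2√(K·CD0)).
(L/D)max = 1/(2√(0.0528 × 0.0311)) = 1/(2 × 0.04052) = 12.3
CL* = √(0.0311/0.0528) = 0.767

(L/D)max = 12.3, at CL = 0.767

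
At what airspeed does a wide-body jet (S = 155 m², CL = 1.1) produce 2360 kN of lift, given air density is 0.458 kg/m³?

L = ½ρv²S·CL ⇒ v = √(2L/(ρ·S·CL))
v = √(2 × 2.36×10^6 / (0.458 × 155 × 1.1)) = √60440 = 246 m/s

v = 246 m/s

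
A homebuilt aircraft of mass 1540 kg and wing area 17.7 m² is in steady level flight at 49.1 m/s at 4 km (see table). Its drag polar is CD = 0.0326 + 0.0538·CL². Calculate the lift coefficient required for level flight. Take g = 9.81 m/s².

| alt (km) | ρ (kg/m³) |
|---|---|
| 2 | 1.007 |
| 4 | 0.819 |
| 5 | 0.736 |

CL = 0.865

At 4 km, from the table: ρ = 0.819 kg/m³.
In steady level flight, lift balances weight: W = mg = 1540 × 9.81 = 15107 N.
Dynamic pressure q = 0.5 × 0.819 × 49.1² = 987.2 Pa.
CL = W/(q·S) = 15107 / (987.2 × 17.7) = 0.8646.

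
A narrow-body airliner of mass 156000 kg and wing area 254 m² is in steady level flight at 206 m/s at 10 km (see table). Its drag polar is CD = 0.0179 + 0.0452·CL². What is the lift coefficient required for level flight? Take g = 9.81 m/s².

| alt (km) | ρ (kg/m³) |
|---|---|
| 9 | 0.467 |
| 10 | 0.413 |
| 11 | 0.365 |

CL = 0.688

At 10 km, from the table: ρ = 0.413 kg/m³.
In steady level flight, lift balances weight: W = mg = 156000 × 9.81 = 1.5304×10^6 N.
q = ½ρv² = ½ × 0.413 × 206² = 8763 Pa.
Required CL = L/(qS) = 1.5304×10^6/(8763·254) = 0.6876.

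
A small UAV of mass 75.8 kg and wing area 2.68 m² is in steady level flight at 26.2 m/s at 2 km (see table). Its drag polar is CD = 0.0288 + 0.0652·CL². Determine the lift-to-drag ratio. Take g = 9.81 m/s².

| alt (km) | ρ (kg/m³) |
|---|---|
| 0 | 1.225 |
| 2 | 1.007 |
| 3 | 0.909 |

L/D = 11.3

At 2 km, from the table: ρ = 1.007 kg/m³.
Level flight ⇒ L = W = m·g = 75.8 × 9.81 = 743.6 N.
q = ½ρv² = ½ × 1.007 × 26.2² = 345.6 Pa.
CL = W/(q·S) = 743.6 / (345.6 × 2.68) = 0.8028.
CD = 0.0288 + 0.0652 × 0.8028² = 0.07082.
L/D = CL/CD = 0.8028 / 0.07082 = 11.3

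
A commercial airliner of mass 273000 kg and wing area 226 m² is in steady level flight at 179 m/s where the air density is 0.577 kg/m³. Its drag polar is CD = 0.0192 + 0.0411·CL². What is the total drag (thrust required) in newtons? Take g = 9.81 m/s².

Weight W = mg = 273000 × 9.81 = 2.6781×10^6 N; in level flight L = W.
Dynamic pressure q = 0.5 × 0.577 × 179² = 9244 Pa.
Required CL = L/(qS) = 2.6781×10^6/(9244·226) = 1.282.
CD = 0.0192 + 0.0411 × 1.282² = 0.08674.
D = q·S·CD = 9244 × 226 × 0.08674 = 1.812×10^5 N

D = 1.81×10^5 N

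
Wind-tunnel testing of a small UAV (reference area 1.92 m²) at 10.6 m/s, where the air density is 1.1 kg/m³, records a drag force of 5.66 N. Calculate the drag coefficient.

From D = ½ρv²S·CD, rearranging gives CD = 2D/(ρv²S).
CD = 2 × 5.66 / (1.1 × 10.6² × 1.92) = 0.0477

CD = 0.0477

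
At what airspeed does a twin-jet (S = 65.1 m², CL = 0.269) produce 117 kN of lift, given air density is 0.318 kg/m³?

L = ½ρv²S·CL ⇒ v = √(2L/(ρ·S·CL))
v = √(2 × 1.17×10^5 / (0.318 × 65.1 × 0.269)) = √42020 = 205 m/s

v = 205 m/s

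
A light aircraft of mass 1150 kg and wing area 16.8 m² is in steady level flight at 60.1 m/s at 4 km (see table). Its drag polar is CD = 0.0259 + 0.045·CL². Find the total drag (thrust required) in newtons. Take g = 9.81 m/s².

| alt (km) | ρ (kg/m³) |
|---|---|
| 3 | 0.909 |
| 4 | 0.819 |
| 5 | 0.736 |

D = 874 N

At 4 km, from the table: ρ = 0.819 kg/m³.
In steady level flight, lift balances weight: W = mg = 1150 × 9.81 = 11282 N.
Dynamic pressure q = 0.5 × 0.819 × 60.1² = 1479 Pa.
CL = W/(q·S) = 11282 / (1479 × 16.8) = 0.454.
CD = 0.0259 + 0.045 × 0.454² = 0.03518.
D = q·S·CD = 1479 × 16.8 × 0.03518 = 874.1 N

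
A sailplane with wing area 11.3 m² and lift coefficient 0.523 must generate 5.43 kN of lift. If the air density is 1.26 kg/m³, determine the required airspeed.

v = 38.2 m/s

L = ½ρv²S·CL ⇒ v = √(2L/(ρ·S·CL))
v = √(2 × 5430 / (1.26 × 11.3 × 0.523)) = √1458 = 38.2 m/s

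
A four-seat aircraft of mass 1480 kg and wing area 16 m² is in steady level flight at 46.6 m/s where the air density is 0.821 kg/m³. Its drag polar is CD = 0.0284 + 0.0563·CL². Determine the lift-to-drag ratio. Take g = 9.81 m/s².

L/D = 11.7

Level flight ⇒ L = W = m·g = 1480 × 9.81 = 14519 N.
Dynamic pressure q = 0.5 × 0.821 × 46.6² = 891.4 Pa.
Required CL = L/(qS) = 14519/(891.4·16) = 1.018.
CD = 0.0284 + 0.0563 × 1.018² = 0.08674.
L/D = CL/CD = 1.018 / 0.08674 = 11.7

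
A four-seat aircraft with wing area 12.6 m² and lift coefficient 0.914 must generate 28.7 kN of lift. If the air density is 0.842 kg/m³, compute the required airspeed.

v = 76.9 m/s

L = ½ρv²S·CL ⇒ v = √(2L/(ρ·S·CL))
v = √(2 × 28700 / (0.842 × 12.6 × 0.914)) = √5919 = 76.9 m/s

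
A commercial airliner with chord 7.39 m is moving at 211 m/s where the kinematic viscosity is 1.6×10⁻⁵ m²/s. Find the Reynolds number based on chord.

Re = v·c/ν = 211 × 7.39 / (1.6×10⁻⁵) = 9.75×10^7

Re = 9.75×10^7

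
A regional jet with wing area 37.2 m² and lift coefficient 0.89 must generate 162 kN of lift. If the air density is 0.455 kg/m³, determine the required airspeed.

v = 147 m/s

L = ½ρv²S·CL ⇒ v = √(2L/(ρ·S·CL))
v = √(2 × 1.62×10^5 / (0.455 × 37.2 × 0.89)) = √21510 = 147 m/s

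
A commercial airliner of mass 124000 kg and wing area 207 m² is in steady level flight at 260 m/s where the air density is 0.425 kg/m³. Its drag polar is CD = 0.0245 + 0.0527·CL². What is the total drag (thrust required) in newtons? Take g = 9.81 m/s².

Level flight ⇒ L = W = m·g = 124000 × 9.81 = 1.2164×10^6 N.
Dynamic pressure q = 0.5 × 0.425 × 260² = 14360 Pa.
Required CL = L/(qS) = 1.2164×10^6/(14360·207) = 0.4091.
CD = 0.0245 + 0.0527 × 0.4091² = 0.03332.
D = q·S·CD = 14360 × 207 × 0.03332 = 99080 N

D = 99100 N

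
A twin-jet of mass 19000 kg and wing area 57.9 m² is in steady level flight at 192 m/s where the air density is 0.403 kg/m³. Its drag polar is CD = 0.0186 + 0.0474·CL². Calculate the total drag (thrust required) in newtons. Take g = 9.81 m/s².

In steady level flight, lift balances weight: W = mg = 19000 × 9.81 = 1.8639×10^5 N.
q = ½ρv² = ½ × 0.403 × 192² = 7428 Pa.
CL = W/(q·S) = 1.8639×10^5 / (7428 × 57.9) = 0.4334.
CD = 0.0186 + 0.0474 × 0.4334² = 0.0275.
D = q·S·CD = 7428 × 57.9 × 0.0275 = 11830 N

D = 11800 N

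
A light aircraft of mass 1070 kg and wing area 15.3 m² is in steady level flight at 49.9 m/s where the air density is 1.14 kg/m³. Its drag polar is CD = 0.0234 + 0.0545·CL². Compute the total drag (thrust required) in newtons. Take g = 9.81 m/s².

D = 785 N

Level flight ⇒ L = W = m·g = 1070 × 9.81 = 10497 N.
Dynamic pressure q = 0.5 × 1.14 × 49.9² = 1419 Pa.
Required CL = L/(qS) = 10497/(1419·15.3) = 0.4834.
CD = 0.0234 + 0.0545 × 0.4834² = 0.03613.
D = q·S·CD = 1419 × 15.3 × 0.03613 = 784.7 N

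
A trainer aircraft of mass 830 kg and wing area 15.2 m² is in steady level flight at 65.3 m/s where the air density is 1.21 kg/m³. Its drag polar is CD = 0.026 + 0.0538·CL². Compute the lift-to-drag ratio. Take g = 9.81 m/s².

Weight W = mg = 830 × 9.81 = 8142.3 N; in level flight L = W.
Dynamic pressure q = 0.5 × 1.21 × 65.3² = 2580 Pa.
CL = 2W/(ρv²S) = 2×8142.3/(1.21×65.3²×15.2) = 0.2076.
CD = 0.026 + 0.0538 × 0.2076² = 0.02832.
L/D = CL/CD = 0.2076 / 0.02832 = 7.33

L/D = 7.33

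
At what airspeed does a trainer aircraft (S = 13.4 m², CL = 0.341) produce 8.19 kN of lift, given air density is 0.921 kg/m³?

v = 62.4 m/s

L = ½ρv²S·CL ⇒ v = √(2L/(ρ·S·CL))
v = √(2 × 8190 / (0.921 × 13.4 × 0.341)) = √3892 = 62.4 m/s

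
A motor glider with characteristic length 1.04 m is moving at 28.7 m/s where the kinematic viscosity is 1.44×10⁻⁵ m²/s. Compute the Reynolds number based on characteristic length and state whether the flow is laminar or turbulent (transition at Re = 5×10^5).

Re = 2.07×10^6 (turbulent)

Re = v·c/ν = 28.7 × 1.04 / (1.44×10⁻⁵) = 2.07×10^6
Since 2.07×10^6 > 5×10^5, the flow is turbulent.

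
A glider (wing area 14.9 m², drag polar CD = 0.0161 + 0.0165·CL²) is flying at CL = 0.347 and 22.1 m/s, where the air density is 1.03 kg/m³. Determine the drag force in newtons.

CD = 0.0161 + 0.0165 × 0.347² = 0.01809
D = ½ρv²S·CD = ½ × 1.03 × 22.1² × 14.9 × 0.01809 = 67.8 N

D = 67.8 N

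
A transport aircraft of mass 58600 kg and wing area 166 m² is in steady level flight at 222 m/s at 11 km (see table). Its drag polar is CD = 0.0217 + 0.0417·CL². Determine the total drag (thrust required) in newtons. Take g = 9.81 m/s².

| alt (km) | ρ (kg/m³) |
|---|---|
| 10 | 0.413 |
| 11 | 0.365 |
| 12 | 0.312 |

D = 41600 N

At 11 km, from the table: ρ = 0.365 kg/m³.
Weight W = mg = 58600 × 9.81 = 5.7487×10^5 N; in level flight L = W.
Dynamic pressure q = 0.5 × 0.365 × 222² = 8994 Pa.
Required CL = L/(qS) = 5.7487×10^5/(8994·166) = 0.385.
CD = 0.0217 + 0.0417 × 0.385² = 0.02788.
D = q·S·CD = 8994 × 166 × 0.02788 = 41630 N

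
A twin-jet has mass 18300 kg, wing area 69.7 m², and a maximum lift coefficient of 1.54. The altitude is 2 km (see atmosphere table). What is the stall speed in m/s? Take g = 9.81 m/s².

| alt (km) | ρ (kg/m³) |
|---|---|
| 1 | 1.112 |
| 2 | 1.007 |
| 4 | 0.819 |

V_stall = 57.6 m/s

At 2 km, from the table: ρ = 1.007 kg/m³.
Weight W = mg = 18300 × 9.81 = 1.795×10^5 N.
From L = ½ρV²S·CL,max = W: V_stall = √(2W/(ρSCL,max)) = √(2·1.795×10^5/(1.007·69.7·1.54))
V_stall = √3322 = 57.6 m/s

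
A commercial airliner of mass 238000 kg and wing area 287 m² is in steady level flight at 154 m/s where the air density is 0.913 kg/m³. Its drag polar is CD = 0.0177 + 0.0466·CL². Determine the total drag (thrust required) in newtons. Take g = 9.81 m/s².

Weight W = mg = 238000 × 9.81 = 2.3348×10^6 N; in level flight L = W.
q = ½ρv² = ½ × 0.913 × 154² = 10830 Pa.
CL = 2W/(ρv²S) = 2×2.3348×10^6/(0.913×154²×287) = 0.7514.
CD = 0.0177 + 0.0466 × 0.7514² = 0.04401.
D = q·S·CD = 10830 × 287 × 0.04401 = 1.368×10^5 N

D = 1.37×10^5 N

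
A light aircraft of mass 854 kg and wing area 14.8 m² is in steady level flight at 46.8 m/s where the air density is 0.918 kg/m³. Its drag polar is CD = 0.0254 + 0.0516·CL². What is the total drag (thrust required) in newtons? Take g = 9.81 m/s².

In steady level flight, lift balances weight: W = mg = 854 × 9.81 = 8377.7 N.
Dynamic pressure q = 0.5 × 0.918 × 46.8² = 1005 Pa.
CL = W/(q·S) = 8377.7 / (1005 × 14.8) = 0.5631.
CD = 0.0254 + 0.0516 × 0.5631² = 0.04176.
D = q·S·CD = 1005 × 14.8 × 0.04176 = 621.3 N

D = 621 N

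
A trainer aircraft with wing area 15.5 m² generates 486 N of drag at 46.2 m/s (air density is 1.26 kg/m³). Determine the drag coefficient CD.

From D = ½ρv²S·CD, rearranging gives CD = 2D/(ρv²S).
CD = 2 × 486 / (1.26 × 46.2² × 15.5) = 0.0233

CD = 0.0233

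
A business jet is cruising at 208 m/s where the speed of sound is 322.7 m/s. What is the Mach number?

M = 0.645

M = v/a = 208 / 322.7 = 0.645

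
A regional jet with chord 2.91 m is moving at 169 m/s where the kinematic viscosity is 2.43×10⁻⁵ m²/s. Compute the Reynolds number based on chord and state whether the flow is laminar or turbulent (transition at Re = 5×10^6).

Re = 2.02×10^7 (turbulent)

Re = v·c/ν = 169 × 2.91 / (2.43×10⁻⁵) = 2.02×10^7
Since 2.02×10^7 > 5×10^6, the flow is turbulent.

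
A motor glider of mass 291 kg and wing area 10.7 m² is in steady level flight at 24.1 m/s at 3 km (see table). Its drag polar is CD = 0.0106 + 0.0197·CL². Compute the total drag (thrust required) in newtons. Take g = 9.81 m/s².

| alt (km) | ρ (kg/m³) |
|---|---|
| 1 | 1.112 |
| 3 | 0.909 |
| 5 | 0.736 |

D = 86.8 N

At 3 km, from the table: ρ = 0.909 kg/m³.
Level flight ⇒ L = W = m·g = 291 × 9.81 = 2854.7 N.
Dynamic pressure q = 0.5 × 0.909 × 24.1² = 264 Pa.
CL = 2W/(ρv²S) = 2×2854.7/(0.909×24.1²×10.7) = 1.011.
CD = 0.0106 + 0.0197 × 1.011² = 0.03072.
D = q·S·CD = 264 × 10.7 × 0.03072 = 86.78 N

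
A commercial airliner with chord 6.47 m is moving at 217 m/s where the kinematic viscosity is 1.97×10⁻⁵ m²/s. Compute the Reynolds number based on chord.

Re = v·c/ν = 217 × 6.47 / (1.97×10⁻⁵) = 7.13×10^7

Re = 7.13×10^7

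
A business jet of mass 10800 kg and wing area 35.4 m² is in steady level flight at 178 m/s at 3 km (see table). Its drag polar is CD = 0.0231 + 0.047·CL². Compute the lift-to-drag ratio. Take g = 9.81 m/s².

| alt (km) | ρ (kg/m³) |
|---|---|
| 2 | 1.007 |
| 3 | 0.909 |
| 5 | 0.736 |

At 3 km, from the table: ρ = 0.909 kg/m³.
Level flight ⇒ L = W = m·g = 10800 × 9.81 = 1.0595×10^5 N.
q = ½ρv² = ½ × 0.909 × 178² = 14400 Pa.
CL = 2W/(ρv²S) = 2×1.0595×10^5/(0.909×178²×35.4) = 0.2078.
CD = 0.0231 + 0.047 × 0.2078² = 0.02513.
L/D = CL/CD = 0.2078 / 0.02513 = 8.27

L/D = 8.27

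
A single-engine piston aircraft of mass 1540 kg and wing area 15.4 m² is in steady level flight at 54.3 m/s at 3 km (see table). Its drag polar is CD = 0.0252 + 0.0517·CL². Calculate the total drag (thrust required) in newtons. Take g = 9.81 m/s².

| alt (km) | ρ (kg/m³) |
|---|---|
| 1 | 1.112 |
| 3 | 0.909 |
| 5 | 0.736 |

At 3 km, from the table: ρ = 0.909 kg/m³.
Level flight ⇒ L = W = m·g = 1540 × 9.81 = 15107 N.
q = ½ρv² = ½ × 0.909 × 54.3² = 1340 Pa.
CL = 2W/(ρv²S) = 2×15107/(0.909×54.3²×15.4) = 0.732.
CD = 0.0252 + 0.0517 × 0.732² = 0.05291.
D = q·S·CD = 1340 × 15.4 × 0.05291 = 1092 N

D = 1090 N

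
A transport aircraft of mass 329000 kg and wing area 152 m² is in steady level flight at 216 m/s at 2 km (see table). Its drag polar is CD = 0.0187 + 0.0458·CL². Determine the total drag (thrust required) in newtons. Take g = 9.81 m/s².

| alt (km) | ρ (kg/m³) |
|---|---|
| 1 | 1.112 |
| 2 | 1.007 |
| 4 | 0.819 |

D = 2×10^5 N

At 2 km, from the table: ρ = 1.007 kg/m³.
Weight W = mg = 329000 × 9.81 = 3.2275×10^6 N; in level flight L = W.
q = ½ρv² = ½ × 1.007 × 216² = 23490 Pa.
CL = W/(q·S) = 3.2275×10^6 / (23490 × 152) = 0.9039.
CD = 0.0187 + 0.0458 × 0.9039² = 0.05612.
D = q·S·CD = 23490 × 152 × 0.05612 = 2.004×10^5 N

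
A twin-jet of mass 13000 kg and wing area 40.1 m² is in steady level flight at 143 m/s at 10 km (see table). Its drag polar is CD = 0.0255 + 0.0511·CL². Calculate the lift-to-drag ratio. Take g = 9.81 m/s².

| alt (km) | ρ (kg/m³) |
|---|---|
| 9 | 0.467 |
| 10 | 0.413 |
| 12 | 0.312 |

At 10 km, from the table: ρ = 0.413 kg/m³.
Weight W = mg = 13000 × 9.81 = 1.2753×10^5 N; in level flight L = W.
Dynamic pressure q = 0.5 × 0.413 × 143² = 4223 Pa.
CL = 2W/(ρv²S) = 2×1.2753×10^5/(0.413×143²×40.1) = 0.7531.
CD = 0.0255 + 0.0511 × 0.7531² = 0.05448.
L/D = CL/CD = 0.7531 / 0.05448 = 13.8

L/D = 13.8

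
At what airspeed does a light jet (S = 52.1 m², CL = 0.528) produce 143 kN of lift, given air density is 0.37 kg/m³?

L = ½ρv²S·CL ⇒ v = √(2L/(ρ·S·CL))
v = √(2 × 1.43×10^5 / (0.37 × 52.1 × 0.528)) = √28100 = 168 m/s

v = 168 m/s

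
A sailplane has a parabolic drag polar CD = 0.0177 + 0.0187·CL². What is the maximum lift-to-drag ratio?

(L/D)max = 27.5

For CD = CD0 + K·CL², (L/D)max occurs at CL* = √(CD0/K) and equals 1/(2√(K·CD0)).
(L/D)max = 1/(2√(0.0187 × 0.0177)) = 1/(2 × 0.01819) = 27.5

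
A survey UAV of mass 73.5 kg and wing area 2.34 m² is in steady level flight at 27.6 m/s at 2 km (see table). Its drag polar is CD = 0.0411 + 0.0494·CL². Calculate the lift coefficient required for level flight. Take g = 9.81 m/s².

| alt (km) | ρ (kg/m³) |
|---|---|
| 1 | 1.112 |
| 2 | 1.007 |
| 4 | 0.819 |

At 2 km, from the table: ρ = 1.007 kg/m³.
In steady level flight, lift balances weight: W = mg = 73.5 × 9.81 = 721.04 N.
q = ½ρv² = ½ × 1.007 × 27.6² = 383.5 Pa.
Required CL = L/(qS) = 721.04/(383.5·2.34) = 0.8034.

CL = 0.803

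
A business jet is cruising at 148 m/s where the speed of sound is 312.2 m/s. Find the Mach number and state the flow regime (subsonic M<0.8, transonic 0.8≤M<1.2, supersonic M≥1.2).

M = 0.474 (subsonic)

M = v/a = 148 / 312.2 = 0.474
M = 0.474 → subsonic.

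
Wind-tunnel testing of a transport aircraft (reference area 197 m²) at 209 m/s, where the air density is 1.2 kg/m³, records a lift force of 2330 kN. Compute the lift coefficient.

From L = ½ρv²S·CL, rearranging gives CL = 2L/(ρv²S).
CL = 2 × 2.33×10^6 / (1.2 × 209² × 197) = 0.451

CL = 0.451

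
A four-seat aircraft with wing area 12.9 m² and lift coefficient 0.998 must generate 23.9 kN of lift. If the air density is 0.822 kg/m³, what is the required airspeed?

v = 67.2 m/s

L = ½ρv²S·CL ⇒ v = √(2L/(ρ·S·CL))
v = √(2 × 23900 / (0.822 × 12.9 × 0.998)) = √4517 = 67.2 m/s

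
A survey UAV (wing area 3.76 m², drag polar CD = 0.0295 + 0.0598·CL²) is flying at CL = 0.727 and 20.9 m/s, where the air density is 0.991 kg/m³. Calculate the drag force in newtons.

CD = 0.0295 + 0.0598 × 0.727² = 0.06111
D = ½ρv²S·CD = ½ × 0.991 × 20.9² × 3.76 × 0.06111 = 49.7 N

D = 49.7 N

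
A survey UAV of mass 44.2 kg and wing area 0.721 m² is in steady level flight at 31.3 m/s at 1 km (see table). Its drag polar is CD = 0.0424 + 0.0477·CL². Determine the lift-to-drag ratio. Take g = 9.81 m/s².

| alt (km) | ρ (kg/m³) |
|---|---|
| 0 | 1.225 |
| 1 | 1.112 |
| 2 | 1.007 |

L/D = 11

At 1 km, from the table: ρ = 1.112 kg/m³.
Weight W = mg = 44.2 × 9.81 = 433.6 N; in level flight L = W.
Dynamic pressure q = 0.5 × 1.112 × 31.3² = 544.7 Pa.
CL = W/(q·S) = 433.6 / (544.7 × 0.721) = 1.104.
CD = 0.0424 + 0.0477 × 1.104² = 0.1005.
L/D = CL/CD = 1.104 / 0.1005 = 11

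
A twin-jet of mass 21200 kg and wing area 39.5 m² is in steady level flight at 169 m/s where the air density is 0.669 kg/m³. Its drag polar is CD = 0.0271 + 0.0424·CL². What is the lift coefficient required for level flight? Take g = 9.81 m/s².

Weight W = mg = 21200 × 9.81 = 2.0797×10^5 N; in level flight L = W.
q = ½ρv² = ½ × 0.669 × 169² = 9554 Pa.
Required CL = L/(qS) = 2.0797×10^5/(9554·39.5) = 0.5511.

CL = 0.551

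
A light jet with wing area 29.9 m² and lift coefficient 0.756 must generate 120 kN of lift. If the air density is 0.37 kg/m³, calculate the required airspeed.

L = ½ρv²S·CL ⇒ v = √(2L/(ρ·S·CL))
v = √(2 × 1.2×10^5 / (0.37 × 29.9 × 0.756)) = √28700 = 169 m/s

v = 169 m/s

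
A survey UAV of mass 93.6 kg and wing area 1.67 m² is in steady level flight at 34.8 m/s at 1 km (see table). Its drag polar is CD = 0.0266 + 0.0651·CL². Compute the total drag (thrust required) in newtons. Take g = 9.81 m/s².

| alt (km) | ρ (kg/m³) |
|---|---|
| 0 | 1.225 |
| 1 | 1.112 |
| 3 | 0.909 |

At 1 km, from the table: ρ = 1.112 kg/m³.
Level flight ⇒ L = W = m·g = 93.6 × 9.81 = 918.22 N.
q = ½ρv² = ½ × 1.112 × 34.8² = 673.3 Pa.
CL = W/(q·S) = 918.22 / (673.3 × 1.67) = 0.8166.
CD = 0.0266 + 0.0651 × 0.8166² = 0.07001.
D = q·S·CD = 673.3 × 1.67 × 0.07001 = 78.72 N

D = 78.7 N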